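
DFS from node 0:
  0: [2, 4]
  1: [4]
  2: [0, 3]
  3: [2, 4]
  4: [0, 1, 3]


Visit 0, push [4, 2]
Visit 2, push [3]
Visit 3, push [4]
Visit 4, push [1]
Visit 1, push []

DFS order: [0, 2, 3, 4, 1]


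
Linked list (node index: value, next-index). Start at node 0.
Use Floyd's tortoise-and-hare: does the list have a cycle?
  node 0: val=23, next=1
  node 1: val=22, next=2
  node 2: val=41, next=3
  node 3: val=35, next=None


Floyd's tortoise (slow, +1) and hare (fast, +2):
  init: slow=0, fast=0
  step 1: slow=1, fast=2
  step 2: fast 2->3->None, no cycle

Cycle: no


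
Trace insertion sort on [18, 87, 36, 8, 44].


Initial: [18, 87, 36, 8, 44]
Insert 87: [18, 87, 36, 8, 44]
Insert 36: [18, 36, 87, 8, 44]
Insert 8: [8, 18, 36, 87, 44]
Insert 44: [8, 18, 36, 44, 87]

Sorted: [8, 18, 36, 44, 87]


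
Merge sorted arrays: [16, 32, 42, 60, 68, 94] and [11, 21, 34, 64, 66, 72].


Take 11 from B
Take 16 from A
Take 21 from B
Take 32 from A
Take 34 from B
Take 42 from A
Take 60 from A
Take 64 from B
Take 66 from B
Take 68 from A
Take 72 from B

Merged: [11, 16, 21, 32, 34, 42, 60, 64, 66, 68, 72, 94]


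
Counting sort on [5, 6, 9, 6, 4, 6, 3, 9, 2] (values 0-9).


Input: [5, 6, 9, 6, 4, 6, 3, 9, 2]
Counts: [0, 0, 1, 1, 1, 1, 3, 0, 0, 2]

Sorted: [2, 3, 4, 5, 6, 6, 6, 9, 9]


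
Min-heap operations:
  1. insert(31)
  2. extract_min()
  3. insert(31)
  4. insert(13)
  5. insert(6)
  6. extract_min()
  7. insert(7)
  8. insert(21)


insert(31) -> [31]
extract_min()->31, []
insert(31) -> [31]
insert(13) -> [13, 31]
insert(6) -> [6, 31, 13]
extract_min()->6, [13, 31]
insert(7) -> [7, 31, 13]
insert(21) -> [7, 21, 13, 31]

Final heap: [7, 21, 13, 31]


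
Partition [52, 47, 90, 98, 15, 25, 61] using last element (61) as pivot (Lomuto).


Pivot: 61
  52 <= 61: advance i (no swap)
  47 <= 61: advance i (no swap)
  15 <= 61: swap -> [52, 47, 15, 98, 90, 25, 61]
  25 <= 61: swap -> [52, 47, 15, 25, 90, 98, 61]
Place pivot at 4: [52, 47, 15, 25, 61, 98, 90]

Partitioned: [52, 47, 15, 25, 61, 98, 90]


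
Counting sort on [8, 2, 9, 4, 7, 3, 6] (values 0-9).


Input: [8, 2, 9, 4, 7, 3, 6]
Counts: [0, 0, 1, 1, 1, 0, 1, 1, 1, 1]

Sorted: [2, 3, 4, 6, 7, 8, 9]


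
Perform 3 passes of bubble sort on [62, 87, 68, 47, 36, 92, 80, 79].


Initial: [62, 87, 68, 47, 36, 92, 80, 79]
Pass 1: [62, 68, 47, 36, 87, 80, 79, 92] (5 swaps)
Pass 2: [62, 47, 36, 68, 80, 79, 87, 92] (4 swaps)
Pass 3: [47, 36, 62, 68, 79, 80, 87, 92] (3 swaps)

After 3 passes: [47, 36, 62, 68, 79, 80, 87, 92]


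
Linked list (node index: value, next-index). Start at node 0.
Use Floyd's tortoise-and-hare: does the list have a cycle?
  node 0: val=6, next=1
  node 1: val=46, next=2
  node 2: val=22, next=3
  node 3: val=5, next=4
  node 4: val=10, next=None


Floyd's tortoise (slow, +1) and hare (fast, +2):
  init: slow=0, fast=0
  step 1: slow=1, fast=2
  step 2: slow=2, fast=4
  step 3: fast -> None, no cycle

Cycle: no


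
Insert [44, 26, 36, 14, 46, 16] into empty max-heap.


Insert 44: [44]
Insert 26: [44, 26]
Insert 36: [44, 26, 36]
Insert 14: [44, 26, 36, 14]
Insert 46: [46, 44, 36, 14, 26]
Insert 16: [46, 44, 36, 14, 26, 16]

Final heap: [46, 44, 36, 14, 26, 16]


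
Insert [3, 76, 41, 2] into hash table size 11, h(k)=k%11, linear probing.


Insert 3: h=3 -> slot 3
Insert 76: h=10 -> slot 10
Insert 41: h=8 -> slot 8
Insert 2: h=2 -> slot 2

Table: [None, None, 2, 3, None, None, None, None, 41, None, 76]


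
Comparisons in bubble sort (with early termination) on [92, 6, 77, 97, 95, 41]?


Algorithm: bubble sort (with early termination)
Input: [92, 6, 77, 97, 95, 41]
Sorted: [6, 41, 77, 92, 95, 97]

15


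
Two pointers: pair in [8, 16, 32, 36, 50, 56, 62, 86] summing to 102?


lo=0(8)+hi=7(86)=94
lo=1(16)+hi=7(86)=102

Yes: 16+86=102


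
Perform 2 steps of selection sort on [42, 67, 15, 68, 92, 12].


Initial: [42, 67, 15, 68, 92, 12]
Step 1: min=12 at 5
  Swap: [12, 67, 15, 68, 92, 42]
Step 2: min=15 at 2
  Swap: [12, 15, 67, 68, 92, 42]

After 2 steps: [12, 15, 67, 68, 92, 42]


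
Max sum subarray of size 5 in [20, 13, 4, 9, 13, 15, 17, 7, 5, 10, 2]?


[0:5]: 59
[1:6]: 54
[2:7]: 58
[3:8]: 61
[4:9]: 57
[5:10]: 54
[6:11]: 41

Max: 61 at [3:8]


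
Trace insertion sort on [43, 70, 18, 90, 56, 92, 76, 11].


Initial: [43, 70, 18, 90, 56, 92, 76, 11]
Insert 70: [43, 70, 18, 90, 56, 92, 76, 11]
Insert 18: [18, 43, 70, 90, 56, 92, 76, 11]
Insert 90: [18, 43, 70, 90, 56, 92, 76, 11]
Insert 56: [18, 43, 56, 70, 90, 92, 76, 11]
Insert 92: [18, 43, 56, 70, 90, 92, 76, 11]
Insert 76: [18, 43, 56, 70, 76, 90, 92, 11]
Insert 11: [11, 18, 43, 56, 70, 76, 90, 92]

Sorted: [11, 18, 43, 56, 70, 76, 90, 92]


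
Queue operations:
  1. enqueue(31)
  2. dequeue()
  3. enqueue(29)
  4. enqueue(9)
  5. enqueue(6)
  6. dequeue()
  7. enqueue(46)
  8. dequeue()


enqueue(31) -> [31]
dequeue()->31, []
enqueue(29) -> [29]
enqueue(9) -> [29, 9]
enqueue(6) -> [29, 9, 6]
dequeue()->29, [9, 6]
enqueue(46) -> [9, 6, 46]
dequeue()->9, [6, 46]

Final queue: [6, 46]


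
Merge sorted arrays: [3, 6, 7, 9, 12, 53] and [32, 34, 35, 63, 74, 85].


Take 3 from A
Take 6 from A
Take 7 from A
Take 9 from A
Take 12 from A
Take 32 from B
Take 34 from B
Take 35 from B
Take 53 from A

Merged: [3, 6, 7, 9, 12, 32, 34, 35, 53, 63, 74, 85]


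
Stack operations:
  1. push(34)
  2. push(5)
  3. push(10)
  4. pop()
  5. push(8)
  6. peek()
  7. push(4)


push(34) -> [34]
push(5) -> [34, 5]
push(10) -> [34, 5, 10]
pop()->10, [34, 5]
push(8) -> [34, 5, 8]
peek()->8
push(4) -> [34, 5, 8, 4]

Final stack: [34, 5, 8, 4]


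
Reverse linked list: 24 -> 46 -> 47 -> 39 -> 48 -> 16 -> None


Step 1: curr=24, set curr.next=prev(None) | reversed so far: 24
Step 2: curr=46, set curr.next=prev(24) | reversed so far: 46 -> 24
Step 3: curr=47, set curr.next=prev(46) | reversed so far: 47 -> 46 -> 24
Step 4: curr=39, set curr.next=prev(47) | reversed so far: 39 -> 47 -> 46 -> 24
Step 5: curr=48, set curr.next=prev(39) | reversed so far: 48 -> 39 -> 47 -> 46 -> 24
Step 6: curr=16, set curr.next=prev(48) | reversed so far: 16 -> 48 -> 39 -> 47 -> 46 -> 24

16 -> 48 -> 39 -> 47 -> 46 -> 24 -> None


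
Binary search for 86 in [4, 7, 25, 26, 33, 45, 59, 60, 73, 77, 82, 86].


Step 1: lo=0, hi=11, mid=5, val=45
Step 2: lo=6, hi=11, mid=8, val=73
Step 3: lo=9, hi=11, mid=10, val=82
Step 4: lo=11, hi=11, mid=11, val=86

Found at index 11


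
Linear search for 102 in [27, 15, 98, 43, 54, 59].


i=0: 27!=102
i=1: 15!=102
i=2: 98!=102
i=3: 43!=102
i=4: 54!=102
i=5: 59!=102

Not found, 6 comps


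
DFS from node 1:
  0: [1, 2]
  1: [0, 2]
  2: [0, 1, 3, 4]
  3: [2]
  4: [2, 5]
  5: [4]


Visit 1, push [2, 0]
Visit 0, push [2]
Visit 2, push [4, 3]
Visit 3, push []
Visit 4, push [5]
Visit 5, push []

DFS order: [1, 0, 2, 3, 4, 5]


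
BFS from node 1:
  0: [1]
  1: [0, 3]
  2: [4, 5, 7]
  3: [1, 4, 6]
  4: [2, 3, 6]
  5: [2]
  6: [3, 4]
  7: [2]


Visit 1, enqueue [0, 3]
Visit 0, enqueue []
Visit 3, enqueue [4, 6]
Visit 4, enqueue [2]
Visit 6, enqueue []
Visit 2, enqueue [5, 7]
Visit 5, enqueue []
Visit 7, enqueue []

BFS order: [1, 0, 3, 4, 6, 2, 5, 7]


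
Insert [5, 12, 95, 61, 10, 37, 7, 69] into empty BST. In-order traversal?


Insert 5: root
Insert 12: R from 5
Insert 95: R from 5 -> R from 12
Insert 61: R from 5 -> R from 12 -> L from 95
Insert 10: R from 5 -> L from 12
Insert 37: R from 5 -> R from 12 -> L from 95 -> L from 61
Insert 7: R from 5 -> L from 12 -> L from 10
Insert 69: R from 5 -> R from 12 -> L from 95 -> R from 61

In-order: [5, 7, 10, 12, 37, 61, 69, 95]


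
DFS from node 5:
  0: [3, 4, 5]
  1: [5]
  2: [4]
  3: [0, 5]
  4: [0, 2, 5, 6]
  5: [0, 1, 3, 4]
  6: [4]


Visit 5, push [4, 3, 1, 0]
Visit 0, push [4, 3]
Visit 3, push []
Visit 4, push [6, 2]
Visit 2, push []
Visit 6, push []
Visit 1, push []

DFS order: [5, 0, 3, 4, 2, 6, 1]


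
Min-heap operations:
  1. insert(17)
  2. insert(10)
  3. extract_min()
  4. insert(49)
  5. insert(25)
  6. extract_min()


insert(17) -> [17]
insert(10) -> [10, 17]
extract_min()->10, [17]
insert(49) -> [17, 49]
insert(25) -> [17, 49, 25]
extract_min()->17, [25, 49]

Final heap: [25, 49]


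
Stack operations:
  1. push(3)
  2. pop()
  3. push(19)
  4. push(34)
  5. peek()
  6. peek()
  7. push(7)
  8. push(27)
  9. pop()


push(3) -> [3]
pop()->3, []
push(19) -> [19]
push(34) -> [19, 34]
peek()->34
peek()->34
push(7) -> [19, 34, 7]
push(27) -> [19, 34, 7, 27]
pop()->27, [19, 34, 7]

Final stack: [19, 34, 7]


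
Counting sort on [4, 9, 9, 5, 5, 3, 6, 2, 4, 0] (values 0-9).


Input: [4, 9, 9, 5, 5, 3, 6, 2, 4, 0]
Counts: [1, 0, 1, 1, 2, 2, 1, 0, 0, 2]

Sorted: [0, 2, 3, 4, 4, 5, 5, 6, 9, 9]


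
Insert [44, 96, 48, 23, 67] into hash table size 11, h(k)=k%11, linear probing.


Insert 44: h=0 -> slot 0
Insert 96: h=8 -> slot 8
Insert 48: h=4 -> slot 4
Insert 23: h=1 -> slot 1
Insert 67: h=1, 1 probes -> slot 2

Table: [44, 23, 67, None, 48, None, None, None, 96, None, None]


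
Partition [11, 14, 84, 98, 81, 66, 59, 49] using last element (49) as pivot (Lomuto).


Pivot: 49
  11 <= 49: advance i (no swap)
  14 <= 49: advance i (no swap)
Place pivot at 2: [11, 14, 49, 98, 81, 66, 59, 84]

Partitioned: [11, 14, 49, 98, 81, 66, 59, 84]


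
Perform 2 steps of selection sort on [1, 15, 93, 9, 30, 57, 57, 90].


Initial: [1, 15, 93, 9, 30, 57, 57, 90]
Step 1: min=1 at 0
  Swap: [1, 15, 93, 9, 30, 57, 57, 90]
Step 2: min=9 at 3
  Swap: [1, 9, 93, 15, 30, 57, 57, 90]

After 2 steps: [1, 9, 93, 15, 30, 57, 57, 90]


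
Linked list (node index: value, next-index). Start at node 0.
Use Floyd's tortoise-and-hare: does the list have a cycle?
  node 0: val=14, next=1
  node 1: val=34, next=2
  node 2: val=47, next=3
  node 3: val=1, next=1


Floyd's tortoise (slow, +1) and hare (fast, +2):
  init: slow=0, fast=0
  step 1: slow=1, fast=2
  step 2: slow=2, fast=1
  step 3: slow=3, fast=3
  slow == fast at node 3: cycle detected

Cycle: yes


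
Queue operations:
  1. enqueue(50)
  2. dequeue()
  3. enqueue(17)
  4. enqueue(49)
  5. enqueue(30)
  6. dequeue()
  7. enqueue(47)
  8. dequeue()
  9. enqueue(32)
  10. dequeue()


enqueue(50) -> [50]
dequeue()->50, []
enqueue(17) -> [17]
enqueue(49) -> [17, 49]
enqueue(30) -> [17, 49, 30]
dequeue()->17, [49, 30]
enqueue(47) -> [49, 30, 47]
dequeue()->49, [30, 47]
enqueue(32) -> [30, 47, 32]
dequeue()->30, [47, 32]

Final queue: [47, 32]


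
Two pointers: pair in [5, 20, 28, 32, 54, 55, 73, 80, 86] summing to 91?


lo=0(5)+hi=8(86)=91

Yes: 5+86=91


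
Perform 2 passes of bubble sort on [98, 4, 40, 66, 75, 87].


Initial: [98, 4, 40, 66, 75, 87]
Pass 1: [4, 40, 66, 75, 87, 98] (5 swaps)
Pass 2: [4, 40, 66, 75, 87, 98] (0 swaps)

After 2 passes: [4, 40, 66, 75, 87, 98]


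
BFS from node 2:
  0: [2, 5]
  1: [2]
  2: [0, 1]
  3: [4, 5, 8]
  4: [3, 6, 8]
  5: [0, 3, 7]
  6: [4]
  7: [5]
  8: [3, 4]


Visit 2, enqueue [0, 1]
Visit 0, enqueue [5]
Visit 1, enqueue []
Visit 5, enqueue [3, 7]
Visit 3, enqueue [4, 8]
Visit 7, enqueue []
Visit 4, enqueue [6]
Visit 8, enqueue []
Visit 6, enqueue []

BFS order: [2, 0, 1, 5, 3, 7, 4, 8, 6]


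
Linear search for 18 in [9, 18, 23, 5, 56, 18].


i=0: 9!=18
i=1: 18==18 found!

Found at 1, 2 comps


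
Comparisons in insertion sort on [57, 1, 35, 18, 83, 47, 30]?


Algorithm: insertion sort
Input: [57, 1, 35, 18, 83, 47, 30]
Sorted: [1, 18, 30, 35, 47, 57, 83]

15


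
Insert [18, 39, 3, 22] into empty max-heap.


Insert 18: [18]
Insert 39: [39, 18]
Insert 3: [39, 18, 3]
Insert 22: [39, 22, 3, 18]

Final heap: [39, 22, 3, 18]


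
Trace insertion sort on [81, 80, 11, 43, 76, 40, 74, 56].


Initial: [81, 80, 11, 43, 76, 40, 74, 56]
Insert 80: [80, 81, 11, 43, 76, 40, 74, 56]
Insert 11: [11, 80, 81, 43, 76, 40, 74, 56]
Insert 43: [11, 43, 80, 81, 76, 40, 74, 56]
Insert 76: [11, 43, 76, 80, 81, 40, 74, 56]
Insert 40: [11, 40, 43, 76, 80, 81, 74, 56]
Insert 74: [11, 40, 43, 74, 76, 80, 81, 56]
Insert 56: [11, 40, 43, 56, 74, 76, 80, 81]

Sorted: [11, 40, 43, 56, 74, 76, 80, 81]


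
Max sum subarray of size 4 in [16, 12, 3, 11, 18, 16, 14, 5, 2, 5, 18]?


[0:4]: 42
[1:5]: 44
[2:6]: 48
[3:7]: 59
[4:8]: 53
[5:9]: 37
[6:10]: 26
[7:11]: 30

Max: 59 at [3:7]


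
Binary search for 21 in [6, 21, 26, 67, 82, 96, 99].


Step 1: lo=0, hi=6, mid=3, val=67
Step 2: lo=0, hi=2, mid=1, val=21

Found at index 1


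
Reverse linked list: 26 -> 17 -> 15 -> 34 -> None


Step 1: curr=26, set curr.next=prev(None) | reversed so far: 26
Step 2: curr=17, set curr.next=prev(26) | reversed so far: 17 -> 26
Step 3: curr=15, set curr.next=prev(17) | reversed so far: 15 -> 17 -> 26
Step 4: curr=34, set curr.next=prev(15) | reversed so far: 34 -> 15 -> 17 -> 26

34 -> 15 -> 17 -> 26 -> None


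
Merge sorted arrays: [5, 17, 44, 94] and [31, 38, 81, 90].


Take 5 from A
Take 17 from A
Take 31 from B
Take 38 from B
Take 44 from A
Take 81 from B
Take 90 from B

Merged: [5, 17, 31, 38, 44, 81, 90, 94]


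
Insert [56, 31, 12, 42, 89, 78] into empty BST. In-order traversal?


Insert 56: root
Insert 31: L from 56
Insert 12: L from 56 -> L from 31
Insert 42: L from 56 -> R from 31
Insert 89: R from 56
Insert 78: R from 56 -> L from 89

In-order: [12, 31, 42, 56, 78, 89]


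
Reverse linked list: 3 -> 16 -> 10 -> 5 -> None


Step 1: curr=3, set curr.next=prev(None) | reversed so far: 3
Step 2: curr=16, set curr.next=prev(3) | reversed so far: 16 -> 3
Step 3: curr=10, set curr.next=prev(16) | reversed so far: 10 -> 16 -> 3
Step 4: curr=5, set curr.next=prev(10) | reversed so far: 5 -> 10 -> 16 -> 3

5 -> 10 -> 16 -> 3 -> None


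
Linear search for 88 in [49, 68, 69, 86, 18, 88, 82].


i=0: 49!=88
i=1: 68!=88
i=2: 69!=88
i=3: 86!=88
i=4: 18!=88
i=5: 88==88 found!

Found at 5, 6 comps


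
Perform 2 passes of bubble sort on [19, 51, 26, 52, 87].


Initial: [19, 51, 26, 52, 87]
Pass 1: [19, 26, 51, 52, 87] (1 swaps)
Pass 2: [19, 26, 51, 52, 87] (0 swaps)

After 2 passes: [19, 26, 51, 52, 87]


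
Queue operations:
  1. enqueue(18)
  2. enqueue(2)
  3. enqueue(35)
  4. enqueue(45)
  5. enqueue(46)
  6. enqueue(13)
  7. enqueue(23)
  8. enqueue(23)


enqueue(18) -> [18]
enqueue(2) -> [18, 2]
enqueue(35) -> [18, 2, 35]
enqueue(45) -> [18, 2, 35, 45]
enqueue(46) -> [18, 2, 35, 45, 46]
enqueue(13) -> [18, 2, 35, 45, 46, 13]
enqueue(23) -> [18, 2, 35, 45, 46, 13, 23]
enqueue(23) -> [18, 2, 35, 45, 46, 13, 23, 23]

Final queue: [18, 2, 35, 45, 46, 13, 23, 23]


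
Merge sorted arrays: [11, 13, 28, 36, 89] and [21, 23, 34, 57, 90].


Take 11 from A
Take 13 from A
Take 21 from B
Take 23 from B
Take 28 from A
Take 34 from B
Take 36 from A
Take 57 from B
Take 89 from A

Merged: [11, 13, 21, 23, 28, 34, 36, 57, 89, 90]


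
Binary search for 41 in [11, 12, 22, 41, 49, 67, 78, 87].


Step 1: lo=0, hi=7, mid=3, val=41

Found at index 3


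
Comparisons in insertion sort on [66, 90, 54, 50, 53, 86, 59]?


Algorithm: insertion sort
Input: [66, 90, 54, 50, 53, 86, 59]
Sorted: [50, 53, 54, 59, 66, 86, 90]

16


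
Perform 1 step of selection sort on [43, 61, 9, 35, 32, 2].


Initial: [43, 61, 9, 35, 32, 2]
Step 1: min=2 at 5
  Swap: [2, 61, 9, 35, 32, 43]

After 1 step: [2, 61, 9, 35, 32, 43]


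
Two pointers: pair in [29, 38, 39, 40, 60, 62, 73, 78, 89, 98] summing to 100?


lo=0(29)+hi=9(98)=127
lo=0(29)+hi=8(89)=118
lo=0(29)+hi=7(78)=107
lo=0(29)+hi=6(73)=102
lo=0(29)+hi=5(62)=91
lo=1(38)+hi=5(62)=100

Yes: 38+62=100


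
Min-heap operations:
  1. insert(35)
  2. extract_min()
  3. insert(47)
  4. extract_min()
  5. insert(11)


insert(35) -> [35]
extract_min()->35, []
insert(47) -> [47]
extract_min()->47, []
insert(11) -> [11]

Final heap: [11]


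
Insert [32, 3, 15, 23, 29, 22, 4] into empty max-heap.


Insert 32: [32]
Insert 3: [32, 3]
Insert 15: [32, 3, 15]
Insert 23: [32, 23, 15, 3]
Insert 29: [32, 29, 15, 3, 23]
Insert 22: [32, 29, 22, 3, 23, 15]
Insert 4: [32, 29, 22, 3, 23, 15, 4]

Final heap: [32, 29, 22, 3, 23, 15, 4]


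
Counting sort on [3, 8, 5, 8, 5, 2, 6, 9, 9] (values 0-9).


Input: [3, 8, 5, 8, 5, 2, 6, 9, 9]
Counts: [0, 0, 1, 1, 0, 2, 1, 0, 2, 2]

Sorted: [2, 3, 5, 5, 6, 8, 8, 9, 9]


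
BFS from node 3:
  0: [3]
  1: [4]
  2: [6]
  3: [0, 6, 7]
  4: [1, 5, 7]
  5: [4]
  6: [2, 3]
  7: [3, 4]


Visit 3, enqueue [0, 6, 7]
Visit 0, enqueue []
Visit 6, enqueue [2]
Visit 7, enqueue [4]
Visit 2, enqueue []
Visit 4, enqueue [1, 5]
Visit 1, enqueue []
Visit 5, enqueue []

BFS order: [3, 0, 6, 7, 2, 4, 1, 5]


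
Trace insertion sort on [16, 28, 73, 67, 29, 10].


Initial: [16, 28, 73, 67, 29, 10]
Insert 28: [16, 28, 73, 67, 29, 10]
Insert 73: [16, 28, 73, 67, 29, 10]
Insert 67: [16, 28, 67, 73, 29, 10]
Insert 29: [16, 28, 29, 67, 73, 10]
Insert 10: [10, 16, 28, 29, 67, 73]

Sorted: [10, 16, 28, 29, 67, 73]


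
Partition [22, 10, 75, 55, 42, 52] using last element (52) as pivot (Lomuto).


Pivot: 52
  22 <= 52: advance i (no swap)
  10 <= 52: advance i (no swap)
  42 <= 52: swap -> [22, 10, 42, 55, 75, 52]
Place pivot at 3: [22, 10, 42, 52, 75, 55]

Partitioned: [22, 10, 42, 52, 75, 55]


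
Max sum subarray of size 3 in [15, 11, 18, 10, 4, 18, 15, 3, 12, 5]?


[0:3]: 44
[1:4]: 39
[2:5]: 32
[3:6]: 32
[4:7]: 37
[5:8]: 36
[6:9]: 30
[7:10]: 20

Max: 44 at [0:3]


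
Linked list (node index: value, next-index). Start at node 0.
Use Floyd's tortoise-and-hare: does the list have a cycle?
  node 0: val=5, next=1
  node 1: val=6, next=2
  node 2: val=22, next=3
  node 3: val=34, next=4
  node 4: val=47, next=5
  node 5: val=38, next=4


Floyd's tortoise (slow, +1) and hare (fast, +2):
  init: slow=0, fast=0
  step 1: slow=1, fast=2
  step 2: slow=2, fast=4
  step 3: slow=3, fast=4
  step 4: slow=4, fast=4
  slow == fast at node 4: cycle detected

Cycle: yes


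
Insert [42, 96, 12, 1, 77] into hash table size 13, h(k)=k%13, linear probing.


Insert 42: h=3 -> slot 3
Insert 96: h=5 -> slot 5
Insert 12: h=12 -> slot 12
Insert 1: h=1 -> slot 1
Insert 77: h=12, 1 probes -> slot 0

Table: [77, 1, None, 42, None, 96, None, None, None, None, None, None, 12]


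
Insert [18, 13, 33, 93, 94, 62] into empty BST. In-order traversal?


Insert 18: root
Insert 13: L from 18
Insert 33: R from 18
Insert 93: R from 18 -> R from 33
Insert 94: R from 18 -> R from 33 -> R from 93
Insert 62: R from 18 -> R from 33 -> L from 93

In-order: [13, 18, 33, 62, 93, 94]


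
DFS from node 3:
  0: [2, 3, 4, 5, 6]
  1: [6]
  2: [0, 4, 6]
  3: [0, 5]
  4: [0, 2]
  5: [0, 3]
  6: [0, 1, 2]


Visit 3, push [5, 0]
Visit 0, push [6, 5, 4, 2]
Visit 2, push [6, 4]
Visit 4, push []
Visit 6, push [1]
Visit 1, push []
Visit 5, push []

DFS order: [3, 0, 2, 4, 6, 1, 5]


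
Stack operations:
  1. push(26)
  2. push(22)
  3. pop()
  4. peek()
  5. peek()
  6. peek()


push(26) -> [26]
push(22) -> [26, 22]
pop()->22, [26]
peek()->26
peek()->26
peek()->26

Final stack: [26]


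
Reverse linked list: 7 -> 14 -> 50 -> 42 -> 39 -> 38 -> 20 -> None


Step 1: curr=7, set curr.next=prev(None) | reversed so far: 7
Step 2: curr=14, set curr.next=prev(7) | reversed so far: 14 -> 7
Step 3: curr=50, set curr.next=prev(14) | reversed so far: 50 -> 14 -> 7
Step 4: curr=42, set curr.next=prev(50) | reversed so far: 42 -> 50 -> 14 -> 7
Step 5: curr=39, set curr.next=prev(42) | reversed so far: 39 -> 42 -> 50 -> 14 -> 7
Step 6: curr=38, set curr.next=prev(39) | reversed so far: 38 -> 39 -> 42 -> 50 -> 14 -> 7
Step 7: curr=20, set curr.next=prev(38) | reversed so far: 20 -> 38 -> 39 -> 42 -> 50 -> 14 -> 7

20 -> 38 -> 39 -> 42 -> 50 -> 14 -> 7 -> None


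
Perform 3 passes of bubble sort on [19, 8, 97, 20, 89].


Initial: [19, 8, 97, 20, 89]
Pass 1: [8, 19, 20, 89, 97] (3 swaps)
Pass 2: [8, 19, 20, 89, 97] (0 swaps)
Pass 3: [8, 19, 20, 89, 97] (0 swaps)

After 3 passes: [8, 19, 20, 89, 97]


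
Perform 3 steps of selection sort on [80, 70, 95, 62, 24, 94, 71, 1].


Initial: [80, 70, 95, 62, 24, 94, 71, 1]
Step 1: min=1 at 7
  Swap: [1, 70, 95, 62, 24, 94, 71, 80]
Step 2: min=24 at 4
  Swap: [1, 24, 95, 62, 70, 94, 71, 80]
Step 3: min=62 at 3
  Swap: [1, 24, 62, 95, 70, 94, 71, 80]

After 3 steps: [1, 24, 62, 95, 70, 94, 71, 80]


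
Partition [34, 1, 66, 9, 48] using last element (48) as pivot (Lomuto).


Pivot: 48
  34 <= 48: advance i (no swap)
  1 <= 48: advance i (no swap)
  9 <= 48: swap -> [34, 1, 9, 66, 48]
Place pivot at 3: [34, 1, 9, 48, 66]

Partitioned: [34, 1, 9, 48, 66]


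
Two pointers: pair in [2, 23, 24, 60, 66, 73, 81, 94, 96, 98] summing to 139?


lo=0(2)+hi=9(98)=100
lo=1(23)+hi=9(98)=121
lo=2(24)+hi=9(98)=122
lo=3(60)+hi=9(98)=158
lo=3(60)+hi=8(96)=156
lo=3(60)+hi=7(94)=154
lo=3(60)+hi=6(81)=141
lo=3(60)+hi=5(73)=133
lo=4(66)+hi=5(73)=139

Yes: 66+73=139


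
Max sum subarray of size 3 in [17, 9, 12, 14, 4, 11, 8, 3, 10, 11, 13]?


[0:3]: 38
[1:4]: 35
[2:5]: 30
[3:6]: 29
[4:7]: 23
[5:8]: 22
[6:9]: 21
[7:10]: 24
[8:11]: 34

Max: 38 at [0:3]


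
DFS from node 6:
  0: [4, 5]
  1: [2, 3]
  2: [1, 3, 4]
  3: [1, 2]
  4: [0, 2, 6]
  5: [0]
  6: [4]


Visit 6, push [4]
Visit 4, push [2, 0]
Visit 0, push [5]
Visit 5, push []
Visit 2, push [3, 1]
Visit 1, push [3]
Visit 3, push []

DFS order: [6, 4, 0, 5, 2, 1, 3]


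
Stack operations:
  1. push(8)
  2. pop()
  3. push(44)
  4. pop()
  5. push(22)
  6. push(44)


push(8) -> [8]
pop()->8, []
push(44) -> [44]
pop()->44, []
push(22) -> [22]
push(44) -> [22, 44]

Final stack: [22, 44]


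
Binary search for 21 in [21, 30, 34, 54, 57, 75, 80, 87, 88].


Step 1: lo=0, hi=8, mid=4, val=57
Step 2: lo=0, hi=3, mid=1, val=30
Step 3: lo=0, hi=0, mid=0, val=21

Found at index 0


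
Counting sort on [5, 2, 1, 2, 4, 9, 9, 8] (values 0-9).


Input: [5, 2, 1, 2, 4, 9, 9, 8]
Counts: [0, 1, 2, 0, 1, 1, 0, 0, 1, 2]

Sorted: [1, 2, 2, 4, 5, 8, 9, 9]


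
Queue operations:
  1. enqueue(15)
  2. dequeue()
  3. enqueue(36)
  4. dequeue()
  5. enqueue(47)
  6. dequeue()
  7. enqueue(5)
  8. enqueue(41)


enqueue(15) -> [15]
dequeue()->15, []
enqueue(36) -> [36]
dequeue()->36, []
enqueue(47) -> [47]
dequeue()->47, []
enqueue(5) -> [5]
enqueue(41) -> [5, 41]

Final queue: [5, 41]


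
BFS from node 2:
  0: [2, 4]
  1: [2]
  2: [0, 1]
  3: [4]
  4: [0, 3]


Visit 2, enqueue [0, 1]
Visit 0, enqueue [4]
Visit 1, enqueue []
Visit 4, enqueue [3]
Visit 3, enqueue []

BFS order: [2, 0, 1, 4, 3]


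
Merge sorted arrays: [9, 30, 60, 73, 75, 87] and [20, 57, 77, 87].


Take 9 from A
Take 20 from B
Take 30 from A
Take 57 from B
Take 60 from A
Take 73 from A
Take 75 from A
Take 77 from B
Take 87 from A

Merged: [9, 20, 30, 57, 60, 73, 75, 77, 87, 87]


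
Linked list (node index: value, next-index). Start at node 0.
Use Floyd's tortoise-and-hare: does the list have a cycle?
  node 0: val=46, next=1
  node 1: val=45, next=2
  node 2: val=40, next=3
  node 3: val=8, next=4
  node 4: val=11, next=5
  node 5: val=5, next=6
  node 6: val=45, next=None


Floyd's tortoise (slow, +1) and hare (fast, +2):
  init: slow=0, fast=0
  step 1: slow=1, fast=2
  step 2: slow=2, fast=4
  step 3: slow=3, fast=6
  step 4: fast -> None, no cycle

Cycle: no


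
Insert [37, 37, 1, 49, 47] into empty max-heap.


Insert 37: [37]
Insert 37: [37, 37]
Insert 1: [37, 37, 1]
Insert 49: [49, 37, 1, 37]
Insert 47: [49, 47, 1, 37, 37]

Final heap: [49, 47, 1, 37, 37]


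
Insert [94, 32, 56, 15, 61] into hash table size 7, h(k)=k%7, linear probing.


Insert 94: h=3 -> slot 3
Insert 32: h=4 -> slot 4
Insert 56: h=0 -> slot 0
Insert 15: h=1 -> slot 1
Insert 61: h=5 -> slot 5

Table: [56, 15, None, 94, 32, 61, None]


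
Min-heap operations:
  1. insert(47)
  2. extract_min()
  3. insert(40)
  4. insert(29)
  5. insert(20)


insert(47) -> [47]
extract_min()->47, []
insert(40) -> [40]
insert(29) -> [29, 40]
insert(20) -> [20, 40, 29]

Final heap: [20, 40, 29]


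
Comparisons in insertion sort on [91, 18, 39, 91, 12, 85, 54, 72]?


Algorithm: insertion sort
Input: [91, 18, 39, 91, 12, 85, 54, 72]
Sorted: [12, 18, 39, 54, 72, 85, 91, 91]

19


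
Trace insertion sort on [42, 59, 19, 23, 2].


Initial: [42, 59, 19, 23, 2]
Insert 59: [42, 59, 19, 23, 2]
Insert 19: [19, 42, 59, 23, 2]
Insert 23: [19, 23, 42, 59, 2]
Insert 2: [2, 19, 23, 42, 59]

Sorted: [2, 19, 23, 42, 59]


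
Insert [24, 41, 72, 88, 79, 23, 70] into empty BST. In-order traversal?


Insert 24: root
Insert 41: R from 24
Insert 72: R from 24 -> R from 41
Insert 88: R from 24 -> R from 41 -> R from 72
Insert 79: R from 24 -> R from 41 -> R from 72 -> L from 88
Insert 23: L from 24
Insert 70: R from 24 -> R from 41 -> L from 72

In-order: [23, 24, 41, 70, 72, 79, 88]


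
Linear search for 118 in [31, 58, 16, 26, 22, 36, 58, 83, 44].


i=0: 31!=118
i=1: 58!=118
i=2: 16!=118
i=3: 26!=118
i=4: 22!=118
i=5: 36!=118
i=6: 58!=118
i=7: 83!=118
i=8: 44!=118

Not found, 9 comps


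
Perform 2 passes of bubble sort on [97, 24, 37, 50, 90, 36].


Initial: [97, 24, 37, 50, 90, 36]
Pass 1: [24, 37, 50, 90, 36, 97] (5 swaps)
Pass 2: [24, 37, 50, 36, 90, 97] (1 swaps)

After 2 passes: [24, 37, 50, 36, 90, 97]


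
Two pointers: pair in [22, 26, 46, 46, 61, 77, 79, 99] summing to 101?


lo=0(22)+hi=7(99)=121
lo=0(22)+hi=6(79)=101

Yes: 22+79=101


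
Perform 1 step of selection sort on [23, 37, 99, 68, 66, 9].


Initial: [23, 37, 99, 68, 66, 9]
Step 1: min=9 at 5
  Swap: [9, 37, 99, 68, 66, 23]

After 1 step: [9, 37, 99, 68, 66, 23]


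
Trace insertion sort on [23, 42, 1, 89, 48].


Initial: [23, 42, 1, 89, 48]
Insert 42: [23, 42, 1, 89, 48]
Insert 1: [1, 23, 42, 89, 48]
Insert 89: [1, 23, 42, 89, 48]
Insert 48: [1, 23, 42, 48, 89]

Sorted: [1, 23, 42, 48, 89]


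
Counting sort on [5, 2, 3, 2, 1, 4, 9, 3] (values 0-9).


Input: [5, 2, 3, 2, 1, 4, 9, 3]
Counts: [0, 1, 2, 2, 1, 1, 0, 0, 0, 1]

Sorted: [1, 2, 2, 3, 3, 4, 5, 9]


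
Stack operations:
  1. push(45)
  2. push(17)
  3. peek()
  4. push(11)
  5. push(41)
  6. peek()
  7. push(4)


push(45) -> [45]
push(17) -> [45, 17]
peek()->17
push(11) -> [45, 17, 11]
push(41) -> [45, 17, 11, 41]
peek()->41
push(4) -> [45, 17, 11, 41, 4]

Final stack: [45, 17, 11, 41, 4]


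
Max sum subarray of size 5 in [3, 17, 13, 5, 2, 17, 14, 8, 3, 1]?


[0:5]: 40
[1:6]: 54
[2:7]: 51
[3:8]: 46
[4:9]: 44
[5:10]: 43

Max: 54 at [1:6]


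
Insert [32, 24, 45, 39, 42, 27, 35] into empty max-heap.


Insert 32: [32]
Insert 24: [32, 24]
Insert 45: [45, 24, 32]
Insert 39: [45, 39, 32, 24]
Insert 42: [45, 42, 32, 24, 39]
Insert 27: [45, 42, 32, 24, 39, 27]
Insert 35: [45, 42, 35, 24, 39, 27, 32]

Final heap: [45, 42, 35, 24, 39, 27, 32]


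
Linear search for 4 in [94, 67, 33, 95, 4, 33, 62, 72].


i=0: 94!=4
i=1: 67!=4
i=2: 33!=4
i=3: 95!=4
i=4: 4==4 found!

Found at 4, 5 comps


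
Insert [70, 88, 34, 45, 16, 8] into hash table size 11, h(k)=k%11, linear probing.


Insert 70: h=4 -> slot 4
Insert 88: h=0 -> slot 0
Insert 34: h=1 -> slot 1
Insert 45: h=1, 1 probes -> slot 2
Insert 16: h=5 -> slot 5
Insert 8: h=8 -> slot 8

Table: [88, 34, 45, None, 70, 16, None, None, 8, None, None]


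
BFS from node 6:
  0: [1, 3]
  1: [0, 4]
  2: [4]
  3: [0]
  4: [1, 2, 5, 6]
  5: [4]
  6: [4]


Visit 6, enqueue [4]
Visit 4, enqueue [1, 2, 5]
Visit 1, enqueue [0]
Visit 2, enqueue []
Visit 5, enqueue []
Visit 0, enqueue [3]
Visit 3, enqueue []

BFS order: [6, 4, 1, 2, 5, 0, 3]


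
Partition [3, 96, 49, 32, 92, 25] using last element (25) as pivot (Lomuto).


Pivot: 25
  3 <= 25: advance i (no swap)
Place pivot at 1: [3, 25, 49, 32, 92, 96]

Partitioned: [3, 25, 49, 32, 92, 96]


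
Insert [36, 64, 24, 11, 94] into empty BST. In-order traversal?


Insert 36: root
Insert 64: R from 36
Insert 24: L from 36
Insert 11: L from 36 -> L from 24
Insert 94: R from 36 -> R from 64

In-order: [11, 24, 36, 64, 94]


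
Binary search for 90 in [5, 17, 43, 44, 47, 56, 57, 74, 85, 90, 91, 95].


Step 1: lo=0, hi=11, mid=5, val=56
Step 2: lo=6, hi=11, mid=8, val=85
Step 3: lo=9, hi=11, mid=10, val=91
Step 4: lo=9, hi=9, mid=9, val=90

Found at index 9


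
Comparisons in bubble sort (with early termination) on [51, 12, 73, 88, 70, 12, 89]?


Algorithm: bubble sort (with early termination)
Input: [51, 12, 73, 88, 70, 12, 89]
Sorted: [12, 12, 51, 70, 73, 88, 89]

20


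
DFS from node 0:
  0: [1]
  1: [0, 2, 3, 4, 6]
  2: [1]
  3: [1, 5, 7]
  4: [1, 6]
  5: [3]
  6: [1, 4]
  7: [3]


Visit 0, push [1]
Visit 1, push [6, 4, 3, 2]
Visit 2, push []
Visit 3, push [7, 5]
Visit 5, push []
Visit 7, push []
Visit 4, push [6]
Visit 6, push []

DFS order: [0, 1, 2, 3, 5, 7, 4, 6]


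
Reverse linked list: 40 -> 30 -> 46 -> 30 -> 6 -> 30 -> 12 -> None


Step 1: curr=40, set curr.next=prev(None) | reversed so far: 40
Step 2: curr=30, set curr.next=prev(40) | reversed so far: 30 -> 40
Step 3: curr=46, set curr.next=prev(30) | reversed so far: 46 -> 30 -> 40
Step 4: curr=30, set curr.next=prev(46) | reversed so far: 30 -> 46 -> 30 -> 40
Step 5: curr=6, set curr.next=prev(30) | reversed so far: 6 -> 30 -> 46 -> 30 -> 40
Step 6: curr=30, set curr.next=prev(6) | reversed so far: 30 -> 6 -> 30 -> 46 -> 30 -> 40
Step 7: curr=12, set curr.next=prev(30) | reversed so far: 12 -> 30 -> 6 -> 30 -> 46 -> 30 -> 40

12 -> 30 -> 6 -> 30 -> 46 -> 30 -> 40 -> None


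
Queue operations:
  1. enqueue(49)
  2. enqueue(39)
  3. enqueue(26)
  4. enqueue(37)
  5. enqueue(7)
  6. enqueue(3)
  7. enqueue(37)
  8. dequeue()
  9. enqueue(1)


enqueue(49) -> [49]
enqueue(39) -> [49, 39]
enqueue(26) -> [49, 39, 26]
enqueue(37) -> [49, 39, 26, 37]
enqueue(7) -> [49, 39, 26, 37, 7]
enqueue(3) -> [49, 39, 26, 37, 7, 3]
enqueue(37) -> [49, 39, 26, 37, 7, 3, 37]
dequeue()->49, [39, 26, 37, 7, 3, 37]
enqueue(1) -> [39, 26, 37, 7, 3, 37, 1]

Final queue: [39, 26, 37, 7, 3, 37, 1]


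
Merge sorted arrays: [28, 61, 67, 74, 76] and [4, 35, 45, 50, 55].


Take 4 from B
Take 28 from A
Take 35 from B
Take 45 from B
Take 50 from B
Take 55 from B

Merged: [4, 28, 35, 45, 50, 55, 61, 67, 74, 76]


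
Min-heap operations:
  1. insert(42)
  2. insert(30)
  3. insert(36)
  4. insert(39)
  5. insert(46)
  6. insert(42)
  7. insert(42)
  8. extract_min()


insert(42) -> [42]
insert(30) -> [30, 42]
insert(36) -> [30, 42, 36]
insert(39) -> [30, 39, 36, 42]
insert(46) -> [30, 39, 36, 42, 46]
insert(42) -> [30, 39, 36, 42, 46, 42]
insert(42) -> [30, 39, 36, 42, 46, 42, 42]
extract_min()->30, [36, 39, 42, 42, 46, 42]

Final heap: [36, 39, 42, 42, 46, 42]


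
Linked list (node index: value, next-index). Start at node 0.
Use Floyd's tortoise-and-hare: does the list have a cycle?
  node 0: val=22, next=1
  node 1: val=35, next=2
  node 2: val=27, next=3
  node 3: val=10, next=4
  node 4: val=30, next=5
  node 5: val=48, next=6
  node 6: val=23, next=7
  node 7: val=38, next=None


Floyd's tortoise (slow, +1) and hare (fast, +2):
  init: slow=0, fast=0
  step 1: slow=1, fast=2
  step 2: slow=2, fast=4
  step 3: slow=3, fast=6
  step 4: fast 6->7->None, no cycle

Cycle: no


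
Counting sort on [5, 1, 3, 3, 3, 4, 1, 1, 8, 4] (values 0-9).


Input: [5, 1, 3, 3, 3, 4, 1, 1, 8, 4]
Counts: [0, 3, 0, 3, 2, 1, 0, 0, 1, 0]

Sorted: [1, 1, 1, 3, 3, 3, 4, 4, 5, 8]


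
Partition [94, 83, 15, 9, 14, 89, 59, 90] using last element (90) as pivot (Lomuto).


Pivot: 90
  83 <= 90: swap -> [83, 94, 15, 9, 14, 89, 59, 90]
  15 <= 90: swap -> [83, 15, 94, 9, 14, 89, 59, 90]
  9 <= 90: swap -> [83, 15, 9, 94, 14, 89, 59, 90]
  14 <= 90: swap -> [83, 15, 9, 14, 94, 89, 59, 90]
  89 <= 90: swap -> [83, 15, 9, 14, 89, 94, 59, 90]
  59 <= 90: swap -> [83, 15, 9, 14, 89, 59, 94, 90]
Place pivot at 6: [83, 15, 9, 14, 89, 59, 90, 94]

Partitioned: [83, 15, 9, 14, 89, 59, 90, 94]


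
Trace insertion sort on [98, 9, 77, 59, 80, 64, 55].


Initial: [98, 9, 77, 59, 80, 64, 55]
Insert 9: [9, 98, 77, 59, 80, 64, 55]
Insert 77: [9, 77, 98, 59, 80, 64, 55]
Insert 59: [9, 59, 77, 98, 80, 64, 55]
Insert 80: [9, 59, 77, 80, 98, 64, 55]
Insert 64: [9, 59, 64, 77, 80, 98, 55]
Insert 55: [9, 55, 59, 64, 77, 80, 98]

Sorted: [9, 55, 59, 64, 77, 80, 98]


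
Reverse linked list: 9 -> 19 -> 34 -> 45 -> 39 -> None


Step 1: curr=9, set curr.next=prev(None) | reversed so far: 9
Step 2: curr=19, set curr.next=prev(9) | reversed so far: 19 -> 9
Step 3: curr=34, set curr.next=prev(19) | reversed so far: 34 -> 19 -> 9
Step 4: curr=45, set curr.next=prev(34) | reversed so far: 45 -> 34 -> 19 -> 9
Step 5: curr=39, set curr.next=prev(45) | reversed so far: 39 -> 45 -> 34 -> 19 -> 9

39 -> 45 -> 34 -> 19 -> 9 -> None


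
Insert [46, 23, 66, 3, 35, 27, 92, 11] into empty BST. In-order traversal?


Insert 46: root
Insert 23: L from 46
Insert 66: R from 46
Insert 3: L from 46 -> L from 23
Insert 35: L from 46 -> R from 23
Insert 27: L from 46 -> R from 23 -> L from 35
Insert 92: R from 46 -> R from 66
Insert 11: L from 46 -> L from 23 -> R from 3

In-order: [3, 11, 23, 27, 35, 46, 66, 92]


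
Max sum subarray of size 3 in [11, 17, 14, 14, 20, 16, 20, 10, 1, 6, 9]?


[0:3]: 42
[1:4]: 45
[2:5]: 48
[3:6]: 50
[4:7]: 56
[5:8]: 46
[6:9]: 31
[7:10]: 17
[8:11]: 16

Max: 56 at [4:7]


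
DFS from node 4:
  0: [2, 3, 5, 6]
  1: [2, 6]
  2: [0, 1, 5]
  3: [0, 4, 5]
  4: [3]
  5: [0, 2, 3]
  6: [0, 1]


Visit 4, push [3]
Visit 3, push [5, 0]
Visit 0, push [6, 5, 2]
Visit 2, push [5, 1]
Visit 1, push [6]
Visit 6, push []
Visit 5, push []

DFS order: [4, 3, 0, 2, 1, 6, 5]


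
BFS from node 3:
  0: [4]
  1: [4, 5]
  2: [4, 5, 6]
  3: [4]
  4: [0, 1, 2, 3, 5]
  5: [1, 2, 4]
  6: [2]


Visit 3, enqueue [4]
Visit 4, enqueue [0, 1, 2, 5]
Visit 0, enqueue []
Visit 1, enqueue []
Visit 2, enqueue [6]
Visit 5, enqueue []
Visit 6, enqueue []

BFS order: [3, 4, 0, 1, 2, 5, 6]


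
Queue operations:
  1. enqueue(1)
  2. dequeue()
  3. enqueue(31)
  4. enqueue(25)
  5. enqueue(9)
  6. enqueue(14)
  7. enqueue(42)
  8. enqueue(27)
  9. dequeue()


enqueue(1) -> [1]
dequeue()->1, []
enqueue(31) -> [31]
enqueue(25) -> [31, 25]
enqueue(9) -> [31, 25, 9]
enqueue(14) -> [31, 25, 9, 14]
enqueue(42) -> [31, 25, 9, 14, 42]
enqueue(27) -> [31, 25, 9, 14, 42, 27]
dequeue()->31, [25, 9, 14, 42, 27]

Final queue: [25, 9, 14, 42, 27]


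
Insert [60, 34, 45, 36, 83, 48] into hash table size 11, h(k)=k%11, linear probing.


Insert 60: h=5 -> slot 5
Insert 34: h=1 -> slot 1
Insert 45: h=1, 1 probes -> slot 2
Insert 36: h=3 -> slot 3
Insert 83: h=6 -> slot 6
Insert 48: h=4 -> slot 4

Table: [None, 34, 45, 36, 48, 60, 83, None, None, None, None]


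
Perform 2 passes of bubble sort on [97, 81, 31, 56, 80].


Initial: [97, 81, 31, 56, 80]
Pass 1: [81, 31, 56, 80, 97] (4 swaps)
Pass 2: [31, 56, 80, 81, 97] (3 swaps)

After 2 passes: [31, 56, 80, 81, 97]


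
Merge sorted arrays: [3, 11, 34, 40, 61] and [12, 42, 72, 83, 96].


Take 3 from A
Take 11 from A
Take 12 from B
Take 34 from A
Take 40 from A
Take 42 from B
Take 61 from A

Merged: [3, 11, 12, 34, 40, 42, 61, 72, 83, 96]


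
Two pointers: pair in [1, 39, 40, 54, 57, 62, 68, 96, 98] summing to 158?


lo=0(1)+hi=8(98)=99
lo=1(39)+hi=8(98)=137
lo=2(40)+hi=8(98)=138
lo=3(54)+hi=8(98)=152
lo=4(57)+hi=8(98)=155
lo=5(62)+hi=8(98)=160
lo=5(62)+hi=7(96)=158

Yes: 62+96=158


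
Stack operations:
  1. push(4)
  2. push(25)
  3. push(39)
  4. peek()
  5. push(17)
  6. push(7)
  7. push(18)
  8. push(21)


push(4) -> [4]
push(25) -> [4, 25]
push(39) -> [4, 25, 39]
peek()->39
push(17) -> [4, 25, 39, 17]
push(7) -> [4, 25, 39, 17, 7]
push(18) -> [4, 25, 39, 17, 7, 18]
push(21) -> [4, 25, 39, 17, 7, 18, 21]

Final stack: [4, 25, 39, 17, 7, 18, 21]


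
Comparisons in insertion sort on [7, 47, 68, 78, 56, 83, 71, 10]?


Algorithm: insertion sort
Input: [7, 47, 68, 78, 56, 83, 71, 10]
Sorted: [7, 10, 47, 56, 68, 71, 78, 83]

17


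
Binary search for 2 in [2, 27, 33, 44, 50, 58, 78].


Step 1: lo=0, hi=6, mid=3, val=44
Step 2: lo=0, hi=2, mid=1, val=27
Step 3: lo=0, hi=0, mid=0, val=2

Found at index 0


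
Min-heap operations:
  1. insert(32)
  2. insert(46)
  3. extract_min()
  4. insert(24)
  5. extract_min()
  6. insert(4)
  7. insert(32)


insert(32) -> [32]
insert(46) -> [32, 46]
extract_min()->32, [46]
insert(24) -> [24, 46]
extract_min()->24, [46]
insert(4) -> [4, 46]
insert(32) -> [4, 46, 32]

Final heap: [4, 46, 32]


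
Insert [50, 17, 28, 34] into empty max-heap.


Insert 50: [50]
Insert 17: [50, 17]
Insert 28: [50, 17, 28]
Insert 34: [50, 34, 28, 17]

Final heap: [50, 34, 28, 17]


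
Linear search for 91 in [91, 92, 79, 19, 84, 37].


i=0: 91==91 found!

Found at 0, 1 comps


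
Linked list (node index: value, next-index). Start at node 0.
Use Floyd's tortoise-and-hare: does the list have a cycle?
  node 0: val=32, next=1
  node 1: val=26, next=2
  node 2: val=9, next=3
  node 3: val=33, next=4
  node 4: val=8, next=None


Floyd's tortoise (slow, +1) and hare (fast, +2):
  init: slow=0, fast=0
  step 1: slow=1, fast=2
  step 2: slow=2, fast=4
  step 3: fast -> None, no cycle

Cycle: no


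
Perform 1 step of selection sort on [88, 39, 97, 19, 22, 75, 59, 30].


Initial: [88, 39, 97, 19, 22, 75, 59, 30]
Step 1: min=19 at 3
  Swap: [19, 39, 97, 88, 22, 75, 59, 30]

After 1 step: [19, 39, 97, 88, 22, 75, 59, 30]


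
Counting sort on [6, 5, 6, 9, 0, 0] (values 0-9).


Input: [6, 5, 6, 9, 0, 0]
Counts: [2, 0, 0, 0, 0, 1, 2, 0, 0, 1]

Sorted: [0, 0, 5, 6, 6, 9]


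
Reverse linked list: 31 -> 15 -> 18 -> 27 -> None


Step 1: curr=31, set curr.next=prev(None) | reversed so far: 31
Step 2: curr=15, set curr.next=prev(31) | reversed so far: 15 -> 31
Step 3: curr=18, set curr.next=prev(15) | reversed so far: 18 -> 15 -> 31
Step 4: curr=27, set curr.next=prev(18) | reversed so far: 27 -> 18 -> 15 -> 31

27 -> 18 -> 15 -> 31 -> None


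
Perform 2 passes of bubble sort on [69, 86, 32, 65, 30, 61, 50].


Initial: [69, 86, 32, 65, 30, 61, 50]
Pass 1: [69, 32, 65, 30, 61, 50, 86] (5 swaps)
Pass 2: [32, 65, 30, 61, 50, 69, 86] (5 swaps)

After 2 passes: [32, 65, 30, 61, 50, 69, 86]


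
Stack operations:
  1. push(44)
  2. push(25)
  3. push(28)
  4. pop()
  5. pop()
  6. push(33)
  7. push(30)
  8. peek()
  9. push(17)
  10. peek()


push(44) -> [44]
push(25) -> [44, 25]
push(28) -> [44, 25, 28]
pop()->28, [44, 25]
pop()->25, [44]
push(33) -> [44, 33]
push(30) -> [44, 33, 30]
peek()->30
push(17) -> [44, 33, 30, 17]
peek()->17

Final stack: [44, 33, 30, 17]


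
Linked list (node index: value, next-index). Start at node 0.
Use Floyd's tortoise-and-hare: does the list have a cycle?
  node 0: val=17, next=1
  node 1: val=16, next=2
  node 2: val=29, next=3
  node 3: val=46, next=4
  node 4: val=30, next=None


Floyd's tortoise (slow, +1) and hare (fast, +2):
  init: slow=0, fast=0
  step 1: slow=1, fast=2
  step 2: slow=2, fast=4
  step 3: fast -> None, no cycle

Cycle: no


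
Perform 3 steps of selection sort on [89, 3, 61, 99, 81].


Initial: [89, 3, 61, 99, 81]
Step 1: min=3 at 1
  Swap: [3, 89, 61, 99, 81]
Step 2: min=61 at 2
  Swap: [3, 61, 89, 99, 81]
Step 3: min=81 at 4
  Swap: [3, 61, 81, 99, 89]

After 3 steps: [3, 61, 81, 99, 89]


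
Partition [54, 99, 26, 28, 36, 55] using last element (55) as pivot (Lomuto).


Pivot: 55
  54 <= 55: advance i (no swap)
  26 <= 55: swap -> [54, 26, 99, 28, 36, 55]
  28 <= 55: swap -> [54, 26, 28, 99, 36, 55]
  36 <= 55: swap -> [54, 26, 28, 36, 99, 55]
Place pivot at 4: [54, 26, 28, 36, 55, 99]

Partitioned: [54, 26, 28, 36, 55, 99]


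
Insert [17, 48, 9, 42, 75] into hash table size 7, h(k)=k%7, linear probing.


Insert 17: h=3 -> slot 3
Insert 48: h=6 -> slot 6
Insert 9: h=2 -> slot 2
Insert 42: h=0 -> slot 0
Insert 75: h=5 -> slot 5

Table: [42, None, 9, 17, None, 75, 48]


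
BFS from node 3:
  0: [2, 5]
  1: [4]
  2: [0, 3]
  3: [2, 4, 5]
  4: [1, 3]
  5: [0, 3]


Visit 3, enqueue [2, 4, 5]
Visit 2, enqueue [0]
Visit 4, enqueue [1]
Visit 5, enqueue []
Visit 0, enqueue []
Visit 1, enqueue []

BFS order: [3, 2, 4, 5, 0, 1]
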